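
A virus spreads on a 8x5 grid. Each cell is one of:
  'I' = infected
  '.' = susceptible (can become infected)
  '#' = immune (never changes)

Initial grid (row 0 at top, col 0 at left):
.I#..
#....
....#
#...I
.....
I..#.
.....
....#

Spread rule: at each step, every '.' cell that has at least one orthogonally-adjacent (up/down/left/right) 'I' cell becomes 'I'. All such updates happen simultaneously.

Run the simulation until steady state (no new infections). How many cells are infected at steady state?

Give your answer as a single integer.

Answer: 34

Derivation:
Step 0 (initial): 3 infected
Step 1: +7 new -> 10 infected
Step 2: +10 new -> 20 infected
Step 3: +8 new -> 28 infected
Step 4: +4 new -> 32 infected
Step 5: +2 new -> 34 infected
Step 6: +0 new -> 34 infected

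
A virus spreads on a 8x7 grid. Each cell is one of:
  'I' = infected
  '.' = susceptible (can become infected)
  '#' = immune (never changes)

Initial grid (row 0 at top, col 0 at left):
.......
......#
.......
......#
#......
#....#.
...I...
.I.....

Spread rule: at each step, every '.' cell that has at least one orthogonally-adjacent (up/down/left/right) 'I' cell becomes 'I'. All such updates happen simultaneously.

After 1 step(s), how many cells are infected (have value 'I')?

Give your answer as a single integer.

Step 0 (initial): 2 infected
Step 1: +7 new -> 9 infected

Answer: 9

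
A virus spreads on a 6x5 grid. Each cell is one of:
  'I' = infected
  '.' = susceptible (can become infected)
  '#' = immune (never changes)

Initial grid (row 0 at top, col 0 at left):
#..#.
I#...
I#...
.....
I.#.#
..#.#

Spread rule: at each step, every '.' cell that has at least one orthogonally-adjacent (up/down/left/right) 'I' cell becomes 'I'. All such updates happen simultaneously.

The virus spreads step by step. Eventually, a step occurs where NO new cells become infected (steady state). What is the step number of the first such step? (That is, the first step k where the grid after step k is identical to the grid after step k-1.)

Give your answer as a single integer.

Answer: 9

Derivation:
Step 0 (initial): 3 infected
Step 1: +3 new -> 6 infected
Step 2: +2 new -> 8 infected
Step 3: +1 new -> 9 infected
Step 4: +2 new -> 11 infected
Step 5: +4 new -> 15 infected
Step 6: +4 new -> 19 infected
Step 7: +2 new -> 21 infected
Step 8: +1 new -> 22 infected
Step 9: +0 new -> 22 infected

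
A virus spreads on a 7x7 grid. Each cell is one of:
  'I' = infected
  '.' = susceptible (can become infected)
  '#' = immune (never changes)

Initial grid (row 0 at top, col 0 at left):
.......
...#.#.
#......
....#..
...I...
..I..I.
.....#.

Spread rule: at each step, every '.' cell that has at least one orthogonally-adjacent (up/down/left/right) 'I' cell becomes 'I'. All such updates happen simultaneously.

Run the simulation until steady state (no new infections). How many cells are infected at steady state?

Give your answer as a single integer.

Answer: 44

Derivation:
Step 0 (initial): 3 infected
Step 1: +9 new -> 12 infected
Step 2: +10 new -> 22 infected
Step 3: +7 new -> 29 infected
Step 4: +5 new -> 34 infected
Step 5: +4 new -> 38 infected
Step 6: +5 new -> 43 infected
Step 7: +1 new -> 44 infected
Step 8: +0 new -> 44 infected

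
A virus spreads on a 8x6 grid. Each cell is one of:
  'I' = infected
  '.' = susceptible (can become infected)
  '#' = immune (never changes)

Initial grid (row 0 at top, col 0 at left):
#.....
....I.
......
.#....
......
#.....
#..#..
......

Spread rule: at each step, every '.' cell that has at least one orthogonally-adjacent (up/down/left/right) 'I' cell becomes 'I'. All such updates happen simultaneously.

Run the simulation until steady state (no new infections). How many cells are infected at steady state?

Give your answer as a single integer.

Answer: 43

Derivation:
Step 0 (initial): 1 infected
Step 1: +4 new -> 5 infected
Step 2: +6 new -> 11 infected
Step 3: +6 new -> 17 infected
Step 4: +7 new -> 24 infected
Step 5: +5 new -> 29 infected
Step 6: +5 new -> 34 infected
Step 7: +5 new -> 39 infected
Step 8: +2 new -> 41 infected
Step 9: +1 new -> 42 infected
Step 10: +1 new -> 43 infected
Step 11: +0 new -> 43 infected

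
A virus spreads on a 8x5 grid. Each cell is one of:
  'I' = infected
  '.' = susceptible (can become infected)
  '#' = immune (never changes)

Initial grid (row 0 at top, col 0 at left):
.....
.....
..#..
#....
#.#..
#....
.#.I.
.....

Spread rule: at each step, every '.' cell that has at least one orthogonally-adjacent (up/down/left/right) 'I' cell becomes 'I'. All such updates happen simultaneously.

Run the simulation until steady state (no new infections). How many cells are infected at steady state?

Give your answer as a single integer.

Answer: 34

Derivation:
Step 0 (initial): 1 infected
Step 1: +4 new -> 5 infected
Step 2: +5 new -> 10 infected
Step 3: +4 new -> 14 infected
Step 4: +5 new -> 19 infected
Step 5: +4 new -> 23 infected
Step 6: +4 new -> 27 infected
Step 7: +4 new -> 31 infected
Step 8: +2 new -> 33 infected
Step 9: +1 new -> 34 infected
Step 10: +0 new -> 34 infected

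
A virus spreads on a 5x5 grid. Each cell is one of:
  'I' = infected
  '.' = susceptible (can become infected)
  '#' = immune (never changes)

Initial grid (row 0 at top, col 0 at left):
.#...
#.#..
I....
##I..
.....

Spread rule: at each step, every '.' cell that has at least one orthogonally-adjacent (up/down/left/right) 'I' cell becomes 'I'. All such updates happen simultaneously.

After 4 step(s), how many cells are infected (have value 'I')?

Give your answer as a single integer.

Answer: 17

Derivation:
Step 0 (initial): 2 infected
Step 1: +4 new -> 6 infected
Step 2: +5 new -> 11 infected
Step 3: +4 new -> 15 infected
Step 4: +2 new -> 17 infected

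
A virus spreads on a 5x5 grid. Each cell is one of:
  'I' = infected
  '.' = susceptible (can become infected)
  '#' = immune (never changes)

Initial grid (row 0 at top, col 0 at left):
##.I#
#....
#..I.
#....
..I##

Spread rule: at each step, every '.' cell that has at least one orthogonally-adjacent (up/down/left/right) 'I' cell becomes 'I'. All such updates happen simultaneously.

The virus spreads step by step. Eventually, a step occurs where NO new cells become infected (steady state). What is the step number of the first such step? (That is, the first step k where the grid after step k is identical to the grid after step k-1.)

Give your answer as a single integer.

Step 0 (initial): 3 infected
Step 1: +7 new -> 10 infected
Step 2: +6 new -> 16 infected
Step 3: +1 new -> 17 infected
Step 4: +0 new -> 17 infected

Answer: 4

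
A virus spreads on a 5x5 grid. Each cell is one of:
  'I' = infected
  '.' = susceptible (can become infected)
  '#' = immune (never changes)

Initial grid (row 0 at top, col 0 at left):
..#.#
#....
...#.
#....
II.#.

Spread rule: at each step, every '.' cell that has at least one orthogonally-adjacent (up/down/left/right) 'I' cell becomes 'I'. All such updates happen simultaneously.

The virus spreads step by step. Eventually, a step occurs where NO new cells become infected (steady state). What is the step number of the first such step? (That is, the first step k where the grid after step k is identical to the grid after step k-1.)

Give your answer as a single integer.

Answer: 7

Derivation:
Step 0 (initial): 2 infected
Step 1: +2 new -> 4 infected
Step 2: +2 new -> 6 infected
Step 3: +4 new -> 10 infected
Step 4: +3 new -> 13 infected
Step 5: +4 new -> 17 infected
Step 6: +2 new -> 19 infected
Step 7: +0 new -> 19 infected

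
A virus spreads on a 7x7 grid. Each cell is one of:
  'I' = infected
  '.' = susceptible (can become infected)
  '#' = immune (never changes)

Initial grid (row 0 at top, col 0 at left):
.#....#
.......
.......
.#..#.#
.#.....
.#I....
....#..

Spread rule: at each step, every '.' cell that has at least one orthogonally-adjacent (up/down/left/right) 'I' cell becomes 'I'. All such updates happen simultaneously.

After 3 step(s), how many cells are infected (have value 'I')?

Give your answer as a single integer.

Step 0 (initial): 1 infected
Step 1: +3 new -> 4 infected
Step 2: +5 new -> 9 infected
Step 3: +5 new -> 14 infected

Answer: 14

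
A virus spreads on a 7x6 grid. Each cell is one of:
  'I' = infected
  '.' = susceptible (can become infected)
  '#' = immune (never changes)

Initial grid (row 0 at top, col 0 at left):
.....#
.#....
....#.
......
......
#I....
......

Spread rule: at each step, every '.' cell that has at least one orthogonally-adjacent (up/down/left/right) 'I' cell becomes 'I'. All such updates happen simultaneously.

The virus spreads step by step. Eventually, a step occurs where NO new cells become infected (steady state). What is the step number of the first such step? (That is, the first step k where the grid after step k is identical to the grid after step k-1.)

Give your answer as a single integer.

Answer: 9

Derivation:
Step 0 (initial): 1 infected
Step 1: +3 new -> 4 infected
Step 2: +6 new -> 10 infected
Step 3: +6 new -> 16 infected
Step 4: +6 new -> 22 infected
Step 5: +6 new -> 28 infected
Step 6: +4 new -> 32 infected
Step 7: +4 new -> 36 infected
Step 8: +2 new -> 38 infected
Step 9: +0 new -> 38 infected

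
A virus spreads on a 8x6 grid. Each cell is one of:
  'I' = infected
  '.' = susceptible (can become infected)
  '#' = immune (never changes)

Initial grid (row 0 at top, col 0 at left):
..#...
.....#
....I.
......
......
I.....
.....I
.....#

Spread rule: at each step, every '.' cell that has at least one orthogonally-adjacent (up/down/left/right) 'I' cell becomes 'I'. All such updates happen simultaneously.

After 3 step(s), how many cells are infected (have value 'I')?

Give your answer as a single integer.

Answer: 40

Derivation:
Step 0 (initial): 3 infected
Step 1: +9 new -> 12 infected
Step 2: +15 new -> 27 infected
Step 3: +13 new -> 40 infected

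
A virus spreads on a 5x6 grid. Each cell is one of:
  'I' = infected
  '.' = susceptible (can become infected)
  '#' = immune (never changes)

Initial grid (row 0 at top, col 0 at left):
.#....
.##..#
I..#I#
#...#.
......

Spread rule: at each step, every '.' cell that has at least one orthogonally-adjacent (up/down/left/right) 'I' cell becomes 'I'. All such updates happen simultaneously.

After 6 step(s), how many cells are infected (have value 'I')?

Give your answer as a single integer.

Step 0 (initial): 2 infected
Step 1: +3 new -> 5 infected
Step 2: +5 new -> 10 infected
Step 3: +4 new -> 14 infected
Step 4: +4 new -> 18 infected
Step 5: +1 new -> 19 infected
Step 6: +1 new -> 20 infected

Answer: 20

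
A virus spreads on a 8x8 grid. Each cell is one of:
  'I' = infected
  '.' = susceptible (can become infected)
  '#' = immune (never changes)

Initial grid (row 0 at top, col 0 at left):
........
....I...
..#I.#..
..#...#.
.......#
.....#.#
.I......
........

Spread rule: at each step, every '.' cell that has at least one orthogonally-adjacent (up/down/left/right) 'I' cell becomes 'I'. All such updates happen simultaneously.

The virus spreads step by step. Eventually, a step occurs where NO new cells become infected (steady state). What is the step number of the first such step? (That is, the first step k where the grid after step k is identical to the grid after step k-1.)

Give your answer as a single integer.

Step 0 (initial): 3 infected
Step 1: +9 new -> 12 infected
Step 2: +12 new -> 24 infected
Step 3: +13 new -> 37 infected
Step 4: +10 new -> 47 infected
Step 5: +6 new -> 53 infected
Step 6: +3 new -> 56 infected
Step 7: +1 new -> 57 infected
Step 8: +0 new -> 57 infected

Answer: 8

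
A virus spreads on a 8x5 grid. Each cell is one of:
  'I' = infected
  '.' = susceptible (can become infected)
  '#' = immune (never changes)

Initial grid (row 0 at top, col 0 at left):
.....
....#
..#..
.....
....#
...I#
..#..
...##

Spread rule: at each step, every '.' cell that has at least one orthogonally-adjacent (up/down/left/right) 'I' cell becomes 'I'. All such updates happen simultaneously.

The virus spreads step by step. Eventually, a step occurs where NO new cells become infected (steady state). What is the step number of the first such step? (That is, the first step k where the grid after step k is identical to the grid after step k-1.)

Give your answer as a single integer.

Step 0 (initial): 1 infected
Step 1: +3 new -> 4 infected
Step 2: +4 new -> 8 infected
Step 3: +6 new -> 14 infected
Step 4: +6 new -> 20 infected
Step 5: +6 new -> 26 infected
Step 6: +4 new -> 30 infected
Step 7: +2 new -> 32 infected
Step 8: +1 new -> 33 infected
Step 9: +0 new -> 33 infected

Answer: 9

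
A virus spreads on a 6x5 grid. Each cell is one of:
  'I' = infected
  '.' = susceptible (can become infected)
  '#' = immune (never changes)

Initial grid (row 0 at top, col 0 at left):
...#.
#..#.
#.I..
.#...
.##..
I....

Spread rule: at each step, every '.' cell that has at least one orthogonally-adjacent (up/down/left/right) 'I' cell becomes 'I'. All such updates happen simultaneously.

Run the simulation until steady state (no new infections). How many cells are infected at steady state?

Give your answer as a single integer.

Step 0 (initial): 2 infected
Step 1: +6 new -> 8 infected
Step 2: +6 new -> 14 infected
Step 3: +5 new -> 19 infected
Step 4: +4 new -> 23 infected
Step 5: +0 new -> 23 infected

Answer: 23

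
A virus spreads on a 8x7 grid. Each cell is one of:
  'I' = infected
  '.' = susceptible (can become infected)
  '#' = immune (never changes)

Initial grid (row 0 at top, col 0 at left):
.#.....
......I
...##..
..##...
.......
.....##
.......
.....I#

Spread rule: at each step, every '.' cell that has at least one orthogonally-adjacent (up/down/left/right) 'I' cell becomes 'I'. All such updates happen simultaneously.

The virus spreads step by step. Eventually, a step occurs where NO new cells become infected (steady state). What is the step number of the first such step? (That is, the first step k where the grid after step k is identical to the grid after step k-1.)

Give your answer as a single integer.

Answer: 9

Derivation:
Step 0 (initial): 2 infected
Step 1: +5 new -> 7 infected
Step 2: +7 new -> 14 infected
Step 3: +7 new -> 21 infected
Step 4: +8 new -> 29 infected
Step 5: +7 new -> 36 infected
Step 6: +5 new -> 41 infected
Step 7: +5 new -> 46 infected
Step 8: +2 new -> 48 infected
Step 9: +0 new -> 48 infected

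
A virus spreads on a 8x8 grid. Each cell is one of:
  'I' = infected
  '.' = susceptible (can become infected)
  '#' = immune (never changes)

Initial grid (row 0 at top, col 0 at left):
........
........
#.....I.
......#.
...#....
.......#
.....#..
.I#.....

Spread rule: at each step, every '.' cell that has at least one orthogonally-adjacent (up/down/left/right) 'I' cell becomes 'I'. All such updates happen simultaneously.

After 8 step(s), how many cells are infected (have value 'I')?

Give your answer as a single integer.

Answer: 58

Derivation:
Step 0 (initial): 2 infected
Step 1: +5 new -> 7 infected
Step 2: +9 new -> 16 infected
Step 3: +11 new -> 27 infected
Step 4: +13 new -> 40 infected
Step 5: +8 new -> 48 infected
Step 6: +4 new -> 52 infected
Step 7: +4 new -> 56 infected
Step 8: +2 new -> 58 infected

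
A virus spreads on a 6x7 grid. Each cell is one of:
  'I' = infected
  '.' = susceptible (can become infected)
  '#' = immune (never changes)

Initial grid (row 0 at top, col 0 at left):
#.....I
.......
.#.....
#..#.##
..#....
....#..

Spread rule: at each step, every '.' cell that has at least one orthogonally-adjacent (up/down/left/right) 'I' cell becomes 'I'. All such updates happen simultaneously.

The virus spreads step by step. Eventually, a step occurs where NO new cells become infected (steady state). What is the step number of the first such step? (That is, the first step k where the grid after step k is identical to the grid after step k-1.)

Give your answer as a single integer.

Step 0 (initial): 1 infected
Step 1: +2 new -> 3 infected
Step 2: +3 new -> 6 infected
Step 3: +3 new -> 9 infected
Step 4: +3 new -> 12 infected
Step 5: +4 new -> 16 infected
Step 6: +3 new -> 19 infected
Step 7: +4 new -> 23 infected
Step 8: +5 new -> 28 infected
Step 9: +3 new -> 31 infected
Step 10: +2 new -> 33 infected
Step 11: +1 new -> 34 infected
Step 12: +0 new -> 34 infected

Answer: 12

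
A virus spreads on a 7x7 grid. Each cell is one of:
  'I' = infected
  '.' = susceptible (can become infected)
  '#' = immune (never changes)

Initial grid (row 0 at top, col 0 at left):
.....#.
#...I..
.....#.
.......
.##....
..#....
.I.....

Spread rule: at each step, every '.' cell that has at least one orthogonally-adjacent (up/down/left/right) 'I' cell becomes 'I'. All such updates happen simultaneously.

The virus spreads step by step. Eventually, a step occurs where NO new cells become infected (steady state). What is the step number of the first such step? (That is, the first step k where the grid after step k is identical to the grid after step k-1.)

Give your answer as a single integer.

Answer: 7

Derivation:
Step 0 (initial): 2 infected
Step 1: +7 new -> 9 infected
Step 2: +7 new -> 16 infected
Step 3: +11 new -> 27 infected
Step 4: +9 new -> 36 infected
Step 5: +6 new -> 42 infected
Step 6: +1 new -> 43 infected
Step 7: +0 new -> 43 infected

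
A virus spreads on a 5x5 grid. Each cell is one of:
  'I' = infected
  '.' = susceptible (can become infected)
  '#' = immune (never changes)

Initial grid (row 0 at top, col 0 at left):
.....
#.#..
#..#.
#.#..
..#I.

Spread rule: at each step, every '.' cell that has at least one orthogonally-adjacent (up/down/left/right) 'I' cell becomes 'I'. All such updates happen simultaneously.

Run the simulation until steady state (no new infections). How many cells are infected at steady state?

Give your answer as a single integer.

Step 0 (initial): 1 infected
Step 1: +2 new -> 3 infected
Step 2: +1 new -> 4 infected
Step 3: +1 new -> 5 infected
Step 4: +1 new -> 6 infected
Step 5: +2 new -> 8 infected
Step 6: +1 new -> 9 infected
Step 7: +1 new -> 10 infected
Step 8: +1 new -> 11 infected
Step 9: +2 new -> 13 infected
Step 10: +1 new -> 14 infected
Step 11: +2 new -> 16 infected
Step 12: +1 new -> 17 infected
Step 13: +1 new -> 18 infected
Step 14: +0 new -> 18 infected

Answer: 18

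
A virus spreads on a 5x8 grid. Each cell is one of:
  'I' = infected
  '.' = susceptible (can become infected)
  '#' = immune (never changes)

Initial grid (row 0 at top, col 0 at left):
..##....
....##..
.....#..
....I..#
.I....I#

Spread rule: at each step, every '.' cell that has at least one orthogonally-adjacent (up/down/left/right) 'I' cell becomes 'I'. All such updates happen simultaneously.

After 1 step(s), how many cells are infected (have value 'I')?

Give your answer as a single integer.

Answer: 12

Derivation:
Step 0 (initial): 3 infected
Step 1: +9 new -> 12 infected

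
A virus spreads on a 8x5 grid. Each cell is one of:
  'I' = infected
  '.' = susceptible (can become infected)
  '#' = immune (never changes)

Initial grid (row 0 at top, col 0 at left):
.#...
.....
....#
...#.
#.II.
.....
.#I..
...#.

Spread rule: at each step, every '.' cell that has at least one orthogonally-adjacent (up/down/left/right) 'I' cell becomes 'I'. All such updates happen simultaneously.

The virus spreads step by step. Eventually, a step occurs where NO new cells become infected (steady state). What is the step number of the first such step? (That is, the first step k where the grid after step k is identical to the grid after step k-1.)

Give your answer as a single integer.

Step 0 (initial): 3 infected
Step 1: +7 new -> 10 infected
Step 2: +7 new -> 17 infected
Step 3: +7 new -> 24 infected
Step 4: +5 new -> 29 infected
Step 5: +3 new -> 32 infected
Step 6: +2 new -> 34 infected
Step 7: +0 new -> 34 infected

Answer: 7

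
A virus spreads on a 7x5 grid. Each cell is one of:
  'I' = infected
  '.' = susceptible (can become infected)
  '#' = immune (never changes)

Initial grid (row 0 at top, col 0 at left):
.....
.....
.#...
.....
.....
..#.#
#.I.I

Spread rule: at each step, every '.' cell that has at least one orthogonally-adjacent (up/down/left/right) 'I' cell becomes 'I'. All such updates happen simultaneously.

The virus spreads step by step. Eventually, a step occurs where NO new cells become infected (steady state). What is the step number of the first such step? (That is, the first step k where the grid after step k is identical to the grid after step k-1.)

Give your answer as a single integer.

Step 0 (initial): 2 infected
Step 1: +2 new -> 4 infected
Step 2: +2 new -> 6 infected
Step 3: +3 new -> 9 infected
Step 4: +5 new -> 14 infected
Step 5: +4 new -> 18 infected
Step 6: +4 new -> 22 infected
Step 7: +4 new -> 26 infected
Step 8: +4 new -> 30 infected
Step 9: +1 new -> 31 infected
Step 10: +0 new -> 31 infected

Answer: 10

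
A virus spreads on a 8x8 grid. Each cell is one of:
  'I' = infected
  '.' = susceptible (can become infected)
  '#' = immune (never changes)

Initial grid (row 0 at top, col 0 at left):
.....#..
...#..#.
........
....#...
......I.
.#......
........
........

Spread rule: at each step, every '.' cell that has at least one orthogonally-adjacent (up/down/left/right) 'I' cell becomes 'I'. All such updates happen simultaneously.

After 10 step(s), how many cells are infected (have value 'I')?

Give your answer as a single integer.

Answer: 59

Derivation:
Step 0 (initial): 1 infected
Step 1: +4 new -> 5 infected
Step 2: +7 new -> 12 infected
Step 3: +7 new -> 19 infected
Step 4: +9 new -> 28 infected
Step 5: +8 new -> 36 infected
Step 6: +7 new -> 43 infected
Step 7: +7 new -> 50 infected
Step 8: +5 new -> 55 infected
Step 9: +3 new -> 58 infected
Step 10: +1 new -> 59 infected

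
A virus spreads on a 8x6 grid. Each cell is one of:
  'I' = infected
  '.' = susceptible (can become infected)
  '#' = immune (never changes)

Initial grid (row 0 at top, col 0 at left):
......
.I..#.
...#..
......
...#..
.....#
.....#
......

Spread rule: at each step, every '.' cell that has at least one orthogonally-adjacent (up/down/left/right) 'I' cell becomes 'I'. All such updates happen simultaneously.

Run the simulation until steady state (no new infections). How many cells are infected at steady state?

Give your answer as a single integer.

Step 0 (initial): 1 infected
Step 1: +4 new -> 5 infected
Step 2: +6 new -> 11 infected
Step 3: +4 new -> 15 infected
Step 4: +5 new -> 20 infected
Step 5: +5 new -> 25 infected
Step 6: +8 new -> 33 infected
Step 7: +6 new -> 39 infected
Step 8: +2 new -> 41 infected
Step 9: +1 new -> 42 infected
Step 10: +1 new -> 43 infected
Step 11: +0 new -> 43 infected

Answer: 43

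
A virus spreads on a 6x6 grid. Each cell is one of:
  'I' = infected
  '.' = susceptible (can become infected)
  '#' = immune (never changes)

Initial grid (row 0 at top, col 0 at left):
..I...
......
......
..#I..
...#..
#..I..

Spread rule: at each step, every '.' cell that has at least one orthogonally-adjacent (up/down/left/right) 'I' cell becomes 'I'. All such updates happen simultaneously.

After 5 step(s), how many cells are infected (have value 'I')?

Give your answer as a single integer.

Step 0 (initial): 3 infected
Step 1: +7 new -> 10 infected
Step 2: +11 new -> 21 infected
Step 3: +7 new -> 28 infected
Step 4: +4 new -> 32 infected
Step 5: +1 new -> 33 infected

Answer: 33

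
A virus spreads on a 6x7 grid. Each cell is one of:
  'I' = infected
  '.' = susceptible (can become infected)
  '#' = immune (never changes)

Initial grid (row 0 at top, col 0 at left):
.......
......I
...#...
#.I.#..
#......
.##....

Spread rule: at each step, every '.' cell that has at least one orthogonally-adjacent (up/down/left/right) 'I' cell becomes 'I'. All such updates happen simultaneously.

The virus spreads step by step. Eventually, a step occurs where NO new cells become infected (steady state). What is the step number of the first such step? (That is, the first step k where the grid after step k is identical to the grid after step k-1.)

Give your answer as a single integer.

Step 0 (initial): 2 infected
Step 1: +7 new -> 9 infected
Step 2: +8 new -> 17 infected
Step 3: +10 new -> 27 infected
Step 4: +6 new -> 33 infected
Step 5: +2 new -> 35 infected
Step 6: +0 new -> 35 infected

Answer: 6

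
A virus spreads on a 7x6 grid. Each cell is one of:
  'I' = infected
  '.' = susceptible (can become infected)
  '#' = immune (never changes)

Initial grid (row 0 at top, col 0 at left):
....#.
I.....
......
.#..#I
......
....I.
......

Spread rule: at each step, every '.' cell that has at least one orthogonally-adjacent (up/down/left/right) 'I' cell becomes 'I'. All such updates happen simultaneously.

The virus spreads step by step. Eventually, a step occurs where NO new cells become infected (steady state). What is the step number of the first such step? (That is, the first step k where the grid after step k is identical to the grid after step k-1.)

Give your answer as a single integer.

Answer: 6

Derivation:
Step 0 (initial): 3 infected
Step 1: +9 new -> 12 infected
Step 2: +10 new -> 22 infected
Step 3: +11 new -> 33 infected
Step 4: +5 new -> 38 infected
Step 5: +1 new -> 39 infected
Step 6: +0 new -> 39 infected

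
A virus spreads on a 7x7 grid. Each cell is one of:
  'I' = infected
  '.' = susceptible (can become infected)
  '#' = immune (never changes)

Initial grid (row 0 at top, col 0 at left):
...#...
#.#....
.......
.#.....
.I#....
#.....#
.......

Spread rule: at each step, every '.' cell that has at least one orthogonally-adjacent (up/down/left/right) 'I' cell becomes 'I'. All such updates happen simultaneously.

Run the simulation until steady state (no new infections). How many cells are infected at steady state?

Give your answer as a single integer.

Answer: 42

Derivation:
Step 0 (initial): 1 infected
Step 1: +2 new -> 3 infected
Step 2: +3 new -> 6 infected
Step 3: +4 new -> 10 infected
Step 4: +4 new -> 14 infected
Step 5: +6 new -> 20 infected
Step 6: +6 new -> 26 infected
Step 7: +7 new -> 33 infected
Step 8: +3 new -> 36 infected
Step 9: +3 new -> 39 infected
Step 10: +2 new -> 41 infected
Step 11: +1 new -> 42 infected
Step 12: +0 new -> 42 infected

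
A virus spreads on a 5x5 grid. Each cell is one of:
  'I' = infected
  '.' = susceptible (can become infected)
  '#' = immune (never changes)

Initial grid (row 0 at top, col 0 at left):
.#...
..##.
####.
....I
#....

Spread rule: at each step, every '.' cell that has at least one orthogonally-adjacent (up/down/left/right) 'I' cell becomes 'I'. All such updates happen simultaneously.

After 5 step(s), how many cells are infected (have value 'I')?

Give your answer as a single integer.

Answer: 14

Derivation:
Step 0 (initial): 1 infected
Step 1: +3 new -> 4 infected
Step 2: +3 new -> 7 infected
Step 3: +3 new -> 10 infected
Step 4: +3 new -> 13 infected
Step 5: +1 new -> 14 infected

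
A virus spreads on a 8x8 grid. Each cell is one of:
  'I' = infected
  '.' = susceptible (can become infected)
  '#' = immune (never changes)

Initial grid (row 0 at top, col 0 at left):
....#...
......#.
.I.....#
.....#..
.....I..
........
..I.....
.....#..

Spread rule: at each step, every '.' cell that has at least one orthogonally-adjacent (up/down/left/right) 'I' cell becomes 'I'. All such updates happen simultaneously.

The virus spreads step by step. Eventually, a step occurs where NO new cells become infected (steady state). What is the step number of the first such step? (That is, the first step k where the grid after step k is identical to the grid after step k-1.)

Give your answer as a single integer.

Step 0 (initial): 3 infected
Step 1: +11 new -> 14 infected
Step 2: +21 new -> 35 infected
Step 3: +13 new -> 48 infected
Step 4: +5 new -> 53 infected
Step 5: +2 new -> 55 infected
Step 6: +1 new -> 56 infected
Step 7: +1 new -> 57 infected
Step 8: +1 new -> 58 infected
Step 9: +1 new -> 59 infected
Step 10: +0 new -> 59 infected

Answer: 10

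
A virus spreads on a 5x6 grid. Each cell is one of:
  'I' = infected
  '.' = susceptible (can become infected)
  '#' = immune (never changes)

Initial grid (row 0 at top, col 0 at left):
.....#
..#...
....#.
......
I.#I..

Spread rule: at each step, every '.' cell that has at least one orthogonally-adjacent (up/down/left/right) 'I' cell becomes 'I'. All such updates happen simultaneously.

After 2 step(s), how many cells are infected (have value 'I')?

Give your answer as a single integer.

Answer: 12

Derivation:
Step 0 (initial): 2 infected
Step 1: +4 new -> 6 infected
Step 2: +6 new -> 12 infected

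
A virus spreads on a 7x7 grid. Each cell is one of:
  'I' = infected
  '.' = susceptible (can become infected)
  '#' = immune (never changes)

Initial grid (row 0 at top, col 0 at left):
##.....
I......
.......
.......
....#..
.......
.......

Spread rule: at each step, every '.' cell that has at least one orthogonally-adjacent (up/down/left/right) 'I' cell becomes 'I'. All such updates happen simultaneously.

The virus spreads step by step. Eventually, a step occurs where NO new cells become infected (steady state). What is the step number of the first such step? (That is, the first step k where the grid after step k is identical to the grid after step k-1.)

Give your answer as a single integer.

Step 0 (initial): 1 infected
Step 1: +2 new -> 3 infected
Step 2: +3 new -> 6 infected
Step 3: +5 new -> 11 infected
Step 4: +6 new -> 17 infected
Step 5: +7 new -> 24 infected
Step 6: +7 new -> 31 infected
Step 7: +5 new -> 36 infected
Step 8: +4 new -> 40 infected
Step 9: +3 new -> 43 infected
Step 10: +2 new -> 45 infected
Step 11: +1 new -> 46 infected
Step 12: +0 new -> 46 infected

Answer: 12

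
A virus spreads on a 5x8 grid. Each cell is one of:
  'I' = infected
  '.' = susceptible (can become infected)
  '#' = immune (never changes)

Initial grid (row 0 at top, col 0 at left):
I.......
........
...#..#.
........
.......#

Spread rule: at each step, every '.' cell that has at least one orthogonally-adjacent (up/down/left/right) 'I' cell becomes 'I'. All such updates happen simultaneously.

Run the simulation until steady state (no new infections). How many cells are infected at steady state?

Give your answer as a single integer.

Answer: 37

Derivation:
Step 0 (initial): 1 infected
Step 1: +2 new -> 3 infected
Step 2: +3 new -> 6 infected
Step 3: +4 new -> 10 infected
Step 4: +5 new -> 15 infected
Step 5: +4 new -> 19 infected
Step 6: +5 new -> 24 infected
Step 7: +5 new -> 29 infected
Step 8: +3 new -> 32 infected
Step 9: +3 new -> 35 infected
Step 10: +2 new -> 37 infected
Step 11: +0 new -> 37 infected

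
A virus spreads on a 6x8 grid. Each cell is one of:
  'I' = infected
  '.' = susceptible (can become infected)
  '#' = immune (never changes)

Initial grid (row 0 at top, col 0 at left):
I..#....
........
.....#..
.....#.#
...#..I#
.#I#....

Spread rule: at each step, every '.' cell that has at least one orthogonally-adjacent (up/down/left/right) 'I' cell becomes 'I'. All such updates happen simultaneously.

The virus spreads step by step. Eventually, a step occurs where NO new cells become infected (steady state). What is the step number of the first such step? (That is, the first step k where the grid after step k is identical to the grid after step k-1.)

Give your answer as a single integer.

Answer: 7

Derivation:
Step 0 (initial): 3 infected
Step 1: +6 new -> 9 infected
Step 2: +9 new -> 18 infected
Step 3: +11 new -> 29 infected
Step 4: +7 new -> 36 infected
Step 5: +3 new -> 39 infected
Step 6: +1 new -> 40 infected
Step 7: +0 new -> 40 infected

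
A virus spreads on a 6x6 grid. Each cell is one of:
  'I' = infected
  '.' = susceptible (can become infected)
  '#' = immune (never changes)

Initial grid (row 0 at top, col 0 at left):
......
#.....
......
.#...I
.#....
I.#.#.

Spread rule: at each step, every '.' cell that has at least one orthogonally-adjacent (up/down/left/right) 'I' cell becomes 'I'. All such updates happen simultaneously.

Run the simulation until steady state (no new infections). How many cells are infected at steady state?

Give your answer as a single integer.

Step 0 (initial): 2 infected
Step 1: +5 new -> 7 infected
Step 2: +6 new -> 13 infected
Step 3: +6 new -> 19 infected
Step 4: +6 new -> 25 infected
Step 5: +3 new -> 28 infected
Step 6: +2 new -> 30 infected
Step 7: +1 new -> 31 infected
Step 8: +0 new -> 31 infected

Answer: 31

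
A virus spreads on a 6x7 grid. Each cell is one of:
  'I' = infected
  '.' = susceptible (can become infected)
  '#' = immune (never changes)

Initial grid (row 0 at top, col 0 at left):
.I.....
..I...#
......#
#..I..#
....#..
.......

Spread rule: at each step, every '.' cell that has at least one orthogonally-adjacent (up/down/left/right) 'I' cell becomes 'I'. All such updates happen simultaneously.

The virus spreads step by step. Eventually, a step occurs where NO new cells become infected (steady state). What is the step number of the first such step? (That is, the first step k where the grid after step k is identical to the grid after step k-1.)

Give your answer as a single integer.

Answer: 6

Derivation:
Step 0 (initial): 3 infected
Step 1: +9 new -> 12 infected
Step 2: +9 new -> 21 infected
Step 3: +8 new -> 29 infected
Step 4: +5 new -> 34 infected
Step 5: +3 new -> 37 infected
Step 6: +0 new -> 37 infected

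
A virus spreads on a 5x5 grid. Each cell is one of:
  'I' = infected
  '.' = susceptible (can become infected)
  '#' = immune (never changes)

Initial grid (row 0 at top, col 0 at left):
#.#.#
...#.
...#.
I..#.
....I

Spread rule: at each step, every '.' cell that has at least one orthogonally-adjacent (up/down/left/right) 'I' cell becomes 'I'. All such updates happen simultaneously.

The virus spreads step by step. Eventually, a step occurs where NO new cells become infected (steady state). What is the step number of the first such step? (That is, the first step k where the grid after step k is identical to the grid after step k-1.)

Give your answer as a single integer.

Answer: 5

Derivation:
Step 0 (initial): 2 infected
Step 1: +5 new -> 7 infected
Step 2: +6 new -> 13 infected
Step 3: +3 new -> 16 infected
Step 4: +2 new -> 18 infected
Step 5: +0 new -> 18 infected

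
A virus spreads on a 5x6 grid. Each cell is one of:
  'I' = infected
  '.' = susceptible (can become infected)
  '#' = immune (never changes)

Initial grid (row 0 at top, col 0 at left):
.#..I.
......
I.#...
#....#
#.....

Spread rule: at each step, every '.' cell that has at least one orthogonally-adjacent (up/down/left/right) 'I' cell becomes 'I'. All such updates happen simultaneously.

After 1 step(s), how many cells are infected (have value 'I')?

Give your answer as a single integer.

Step 0 (initial): 2 infected
Step 1: +5 new -> 7 infected

Answer: 7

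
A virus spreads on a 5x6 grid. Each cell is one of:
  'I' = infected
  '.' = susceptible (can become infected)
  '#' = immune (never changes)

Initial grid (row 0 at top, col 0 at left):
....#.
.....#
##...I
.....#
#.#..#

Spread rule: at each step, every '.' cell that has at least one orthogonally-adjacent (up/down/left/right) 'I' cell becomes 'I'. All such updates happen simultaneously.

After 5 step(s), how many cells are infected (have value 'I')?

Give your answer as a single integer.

Step 0 (initial): 1 infected
Step 1: +1 new -> 2 infected
Step 2: +3 new -> 5 infected
Step 3: +4 new -> 9 infected
Step 4: +4 new -> 13 infected
Step 5: +3 new -> 16 infected

Answer: 16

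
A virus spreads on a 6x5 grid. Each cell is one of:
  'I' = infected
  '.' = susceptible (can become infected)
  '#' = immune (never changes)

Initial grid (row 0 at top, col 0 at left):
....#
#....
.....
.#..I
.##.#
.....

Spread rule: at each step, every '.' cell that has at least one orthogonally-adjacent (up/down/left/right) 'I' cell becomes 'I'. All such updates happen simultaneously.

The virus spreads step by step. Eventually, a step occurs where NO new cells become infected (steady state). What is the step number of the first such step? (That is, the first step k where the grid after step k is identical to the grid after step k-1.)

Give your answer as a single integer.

Answer: 8

Derivation:
Step 0 (initial): 1 infected
Step 1: +2 new -> 3 infected
Step 2: +4 new -> 7 infected
Step 3: +3 new -> 10 infected
Step 4: +5 new -> 15 infected
Step 5: +4 new -> 19 infected
Step 6: +3 new -> 22 infected
Step 7: +2 new -> 24 infected
Step 8: +0 new -> 24 infected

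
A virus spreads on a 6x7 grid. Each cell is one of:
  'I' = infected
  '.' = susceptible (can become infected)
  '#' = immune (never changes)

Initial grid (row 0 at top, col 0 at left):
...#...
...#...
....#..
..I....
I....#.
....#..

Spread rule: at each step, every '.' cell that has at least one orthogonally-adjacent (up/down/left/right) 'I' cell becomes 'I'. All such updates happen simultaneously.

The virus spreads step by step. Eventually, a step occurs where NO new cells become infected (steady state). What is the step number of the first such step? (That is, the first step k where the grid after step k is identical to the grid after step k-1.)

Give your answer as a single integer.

Step 0 (initial): 2 infected
Step 1: +7 new -> 9 infected
Step 2: +8 new -> 17 infected
Step 3: +6 new -> 23 infected
Step 4: +4 new -> 27 infected
Step 5: +3 new -> 30 infected
Step 6: +4 new -> 34 infected
Step 7: +3 new -> 37 infected
Step 8: +0 new -> 37 infected

Answer: 8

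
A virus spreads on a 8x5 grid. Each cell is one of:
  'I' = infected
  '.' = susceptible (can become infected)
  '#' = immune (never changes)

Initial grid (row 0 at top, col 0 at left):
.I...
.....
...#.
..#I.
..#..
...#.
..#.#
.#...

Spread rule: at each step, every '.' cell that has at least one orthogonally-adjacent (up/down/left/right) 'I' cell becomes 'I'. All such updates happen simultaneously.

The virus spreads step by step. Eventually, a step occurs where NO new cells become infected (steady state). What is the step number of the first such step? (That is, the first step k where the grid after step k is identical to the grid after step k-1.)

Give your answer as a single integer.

Step 0 (initial): 2 infected
Step 1: +5 new -> 7 infected
Step 2: +6 new -> 13 infected
Step 3: +7 new -> 20 infected
Step 4: +2 new -> 22 infected
Step 5: +2 new -> 24 infected
Step 6: +3 new -> 27 infected
Step 7: +1 new -> 28 infected
Step 8: +1 new -> 29 infected
Step 9: +0 new -> 29 infected

Answer: 9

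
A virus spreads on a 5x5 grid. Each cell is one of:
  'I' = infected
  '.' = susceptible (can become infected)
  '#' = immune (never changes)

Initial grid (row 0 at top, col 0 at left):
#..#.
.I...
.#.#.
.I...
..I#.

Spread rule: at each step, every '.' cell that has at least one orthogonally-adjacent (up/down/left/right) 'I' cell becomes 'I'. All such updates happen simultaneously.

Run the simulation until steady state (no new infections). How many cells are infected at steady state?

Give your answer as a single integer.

Answer: 20

Derivation:
Step 0 (initial): 3 infected
Step 1: +6 new -> 9 infected
Step 2: +6 new -> 15 infected
Step 3: +2 new -> 17 infected
Step 4: +3 new -> 20 infected
Step 5: +0 new -> 20 infected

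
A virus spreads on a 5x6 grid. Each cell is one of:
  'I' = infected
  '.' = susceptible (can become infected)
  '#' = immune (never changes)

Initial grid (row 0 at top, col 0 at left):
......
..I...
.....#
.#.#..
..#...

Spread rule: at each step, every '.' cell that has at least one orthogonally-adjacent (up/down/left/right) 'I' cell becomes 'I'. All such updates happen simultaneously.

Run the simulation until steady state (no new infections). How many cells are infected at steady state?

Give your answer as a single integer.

Answer: 26

Derivation:
Step 0 (initial): 1 infected
Step 1: +4 new -> 5 infected
Step 2: +7 new -> 12 infected
Step 3: +5 new -> 17 infected
Step 4: +3 new -> 20 infected
Step 5: +3 new -> 23 infected
Step 6: +3 new -> 26 infected
Step 7: +0 new -> 26 infected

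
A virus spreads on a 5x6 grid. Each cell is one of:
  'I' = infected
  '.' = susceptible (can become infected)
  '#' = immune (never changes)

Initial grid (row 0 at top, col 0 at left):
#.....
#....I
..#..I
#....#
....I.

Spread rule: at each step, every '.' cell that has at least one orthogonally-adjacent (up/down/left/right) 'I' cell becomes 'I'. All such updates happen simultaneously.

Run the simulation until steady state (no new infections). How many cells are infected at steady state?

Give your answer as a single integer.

Answer: 25

Derivation:
Step 0 (initial): 3 infected
Step 1: +6 new -> 9 infected
Step 2: +5 new -> 14 infected
Step 3: +4 new -> 18 infected
Step 4: +4 new -> 22 infected
Step 5: +2 new -> 24 infected
Step 6: +1 new -> 25 infected
Step 7: +0 new -> 25 infected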